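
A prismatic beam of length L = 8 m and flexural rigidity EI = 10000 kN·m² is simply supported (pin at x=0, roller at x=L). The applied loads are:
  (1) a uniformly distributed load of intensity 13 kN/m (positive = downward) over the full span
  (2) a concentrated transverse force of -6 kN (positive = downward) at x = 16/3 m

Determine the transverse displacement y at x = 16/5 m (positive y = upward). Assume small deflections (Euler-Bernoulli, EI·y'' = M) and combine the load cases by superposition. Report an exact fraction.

y(16/5) = -643904/10546875 m

Load 1 — uniform load w=13 kN/m over full span:
  y_1 = -wx(L³-2Lx²+x³)/(24EI) = -13·(16/5)·(8³-2·8·(16/5)²+(16/5)³)/(24·10000) = -25792/390625 m
Load 2 — point force P=-6 kN at a=16/3 m (b=L-a=8/3):
  y_2 = -Pbx(L²-b²-x²)/(6LEI)  [x≤a] = -(-6)·(8/3)·(16/5)·(8²-(8/3)²-(16/5)²)/(6·8·10000) = 10496/2109375 m
Superposition: y = Σ y_i = -643904/10546875 m ≈ -0.061052 m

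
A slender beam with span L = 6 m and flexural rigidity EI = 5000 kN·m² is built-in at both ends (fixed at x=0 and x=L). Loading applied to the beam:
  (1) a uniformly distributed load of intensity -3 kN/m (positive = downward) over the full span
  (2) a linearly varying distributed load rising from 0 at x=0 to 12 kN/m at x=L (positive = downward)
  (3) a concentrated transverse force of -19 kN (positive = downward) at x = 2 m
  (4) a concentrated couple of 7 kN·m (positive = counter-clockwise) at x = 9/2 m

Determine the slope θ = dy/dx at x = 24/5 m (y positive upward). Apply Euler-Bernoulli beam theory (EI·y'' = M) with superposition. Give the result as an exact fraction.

θ(24/5) = 3391/9375000 rad

Load 1 — uniform load w=-3 kN/m over full span:
  θ_1 = -wx(L-x)(L-2x)/(12EI) = -(-3)·(24/5)·(6-(24/5))·(6-2·(24/5))/(12·5000) = -81/78125 rad
Load 2 — triangular load w₀=12 kN/m (0→w₀ over full span):
  θ_2 = -w₀(2x(L-x)(L-2x)(x+2L)+x²(L-x)²)/(120LEI) = -12·(2·(24/5)·(6-(24/5))·(6-2·(24/5))·((24/5)+2·6)+(24/5)²·(6-(24/5))²)/(120·6·5000) = 864/390625 rad
Load 3 — point force P=-19 kN at a=2 m (b=L-a=4):
  θ_3 = Pa²(L-x)(2bL-(3b+a)(L-x))/(2L³EI)  [x>a] = (-19)·2²·(6-(24/5))·(2·4·6-(3·4+2)·(6-(24/5)))/(2·6³·5000) = -247/187500 rad
Load 4 — applied couple M₀=7 kN·m at a=9/2 m (b=L-a=3/2):
  θ_4 = (R_Ax²/2 - M_Ax - M₀(x-a))/EI  [x>a] with R_A=21/16, M_A=35/16 = ((21/16)·(24/5)²/2 - (35/16)·(24/5) - 7·((24/5)-(9/2)))/5000 = 63/125000 rad
Superposition: θ = Σ θ_i = 3391/9375000 rad ≈ 0.000362 rad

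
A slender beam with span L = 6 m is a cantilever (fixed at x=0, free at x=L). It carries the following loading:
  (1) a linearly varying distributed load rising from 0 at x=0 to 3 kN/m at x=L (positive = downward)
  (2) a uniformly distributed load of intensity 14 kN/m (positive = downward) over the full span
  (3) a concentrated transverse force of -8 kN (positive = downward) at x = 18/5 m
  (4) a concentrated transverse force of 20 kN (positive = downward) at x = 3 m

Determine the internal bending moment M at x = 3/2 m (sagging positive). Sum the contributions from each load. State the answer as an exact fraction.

M(3/2) = -28437/160 kN·m

Load 1 — triangular load w₀=3 kN/m (0→w₀ over full span):
  M_1 = w₀Lx/2 - w₀L²/3 - w₀x³/(6L) = 3·6·(3/2)/2 - 3·6²/3 - 3·(3/2)³/(6·6) = -729/32 kN·m
Load 2 — uniform load w=14 kN/m over full span:
  M_2 = -w(L-x)²/2 = -14·(6-(3/2))²/2 = -567/4 kN·m
Load 3 — point force P=-8 kN at a=18/5 m (b=L-a=12/5):
  M_3 = -P(a-x)  [x≤a] = -(-8)·((18/5)-(3/2)) = 84/5 kN·m
Load 4 — point force P=20 kN at a=3 m (b=L-a=3):
  M_4 = -P(a-x)  [x≤a] = -20·(3-(3/2)) = -30 kN·m
Superposition: M = Σ M_i = -28437/160 kN·m ≈ -177.731250 kN·m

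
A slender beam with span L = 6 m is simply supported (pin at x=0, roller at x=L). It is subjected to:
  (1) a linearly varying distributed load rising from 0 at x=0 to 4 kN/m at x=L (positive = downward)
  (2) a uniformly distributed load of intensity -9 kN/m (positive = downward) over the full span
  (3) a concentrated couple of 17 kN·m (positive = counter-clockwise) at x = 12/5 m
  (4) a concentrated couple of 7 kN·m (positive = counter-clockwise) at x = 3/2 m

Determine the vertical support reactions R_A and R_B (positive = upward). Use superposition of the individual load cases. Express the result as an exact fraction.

R_A = -19 kN, R_B = -23 kN

Load 1 — triangular load w₀=4 kN/m (0→w₀ over full span):
  R_A = w₀L/6 = 4·6/6 = 4 kN
  R_B = w₀L/3 = 4·6/3 = 8 kN
Load 2 — uniform load w=-9 kN/m over full span:
  R_A = wL/2 = (-9)·6/2 = -27 kN
  R_B = wL/2 = (-9)·6/2 = -27 kN
Load 3 — applied couple M₀=17 kN·m at a=12/5 m (b=L-a=18/5):
  R_A = M₀/L = 17/6 kN
  R_B = -M₀/L = -17/6 kN
Load 4 — applied couple M₀=7 kN·m at a=3/2 m (b=L-a=9/2):
  R_A = M₀/L = 7/6 kN
  R_B = -M₀/L = -7/6 kN
Superposition: R_A = -19 kN, R_B = -23 kN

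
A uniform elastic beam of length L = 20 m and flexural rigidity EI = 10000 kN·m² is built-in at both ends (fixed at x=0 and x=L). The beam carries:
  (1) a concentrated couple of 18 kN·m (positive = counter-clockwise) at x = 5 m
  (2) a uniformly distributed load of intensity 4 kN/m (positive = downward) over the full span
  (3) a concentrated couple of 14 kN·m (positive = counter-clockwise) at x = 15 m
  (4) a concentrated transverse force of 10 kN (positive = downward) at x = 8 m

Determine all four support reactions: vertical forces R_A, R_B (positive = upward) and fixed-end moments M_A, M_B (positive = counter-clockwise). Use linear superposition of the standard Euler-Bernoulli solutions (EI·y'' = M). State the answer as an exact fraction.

R_A = 1207/25 kN, M_A = 2447/15 kN·m, R_B = 1043/25 kN, M_B = -2243/15 kN·m

Load 1 — applied couple M₀=18 kN·m at a=5 m (b=L-a=15):
  R_A = 6M₀ab/L³ = 6·18·5·15/20³ = 81/80 kN
  M_A = M₀b(2a-b)/L² = 18·15·(2·5-15)/20² = -27/8 kN·m
  R_B = -6M₀ab/L³ = -6·18·5·15/20³ = -81/80 kN
  M_B = M₀a(2b-a)/L² = 18·5·(2·15-5)/20² = 45/8 kN·m
Load 2 — uniform load w=4 kN/m over full span:
  R_A = wL/2 = 4·20/2 = 40 kN
  M_A = wL²/12 = 4·20²/12 = 400/3 kN·m
  R_B = wL/2 = 4·20/2 = 40 kN
  M_B = -wL²/12 = -4·20²/12 = -400/3 kN·m
Load 3 — applied couple M₀=14 kN·m at a=15 m (b=L-a=5):
  R_A = 6M₀ab/L³ = 6·14·15·5/20³ = 63/80 kN
  M_A = M₀b(2a-b)/L² = 14·5·(2·15-5)/20² = 35/8 kN·m
  R_B = -6M₀ab/L³ = -6·14·15·5/20³ = -63/80 kN
  M_B = M₀a(2b-a)/L² = 14·15·(2·5-15)/20² = -21/8 kN·m
Load 4 — point force P=10 kN at a=8 m (b=L-a=12):
  R_A = Pb²(3a+b)/L³ = 10·12²·(3·8+12)/20³ = 162/25 kN
  M_A = Pab²/L² = 10·8·12²/20² = 144/5 kN·m
  R_B = Pa²(a+3b)/L³ = 10·8²·(8+3·12)/20³ = 88/25 kN
  M_B = -Pa²b/L² = -10·8²·12/20² = -96/5 kN·m
Superposition: R_A = 1207/25 kN, M_A = 2447/15 kN·m, R_B = 1043/25 kN, M_B = -2243/15 kN·m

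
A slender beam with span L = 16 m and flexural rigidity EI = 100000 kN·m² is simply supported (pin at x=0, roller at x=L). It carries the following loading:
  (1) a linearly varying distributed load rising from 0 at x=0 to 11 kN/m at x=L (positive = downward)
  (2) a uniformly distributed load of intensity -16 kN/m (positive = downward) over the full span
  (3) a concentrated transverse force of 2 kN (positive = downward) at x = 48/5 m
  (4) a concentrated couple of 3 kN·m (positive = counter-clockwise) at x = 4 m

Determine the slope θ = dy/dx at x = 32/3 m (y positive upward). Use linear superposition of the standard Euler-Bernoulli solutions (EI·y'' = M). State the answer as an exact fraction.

θ(32/3) = -53525419/6075000000 rad

Load 1 — triangular load w₀=11 kN/m (0→w₀ over full span):
  θ_1 = -w₀(7L⁴-30L²x²+15x⁴)/(360LEI) = -11·(7·16⁴-30·16²·(32/3)²+15·(32/3)⁴)/(360·16·100000) = 16016/3796875 rad
Load 2 — uniform load w=-16 kN/m over full span:
  θ_2 = -w(L³-6Lx²+4x³)/(24EI) = -(-16)·(16³-6·16·(32/3)²+4·(32/3)³)/(24·100000) = -3328/253125 rad
Load 3 — point force P=2 kN at a=48/5 m (b=L-a=32/5):
  θ_3 = -Pa(2L²-6Lx+3x²+a²)/(6LEI)  [x>a] = -2·(48/5)·(2·16²-6·16·(32/3)+3·(32/3)²+(48/5)²)/(6·16·100000) = 184/1171875 rad
Load 4 — applied couple M₀=3 kN·m at a=4 m (b=L-a=12):
  θ_4 = (M₀x²/(2L)-M₀(x-a)+C₁)/EI  [x>a] with C₁=M₀(3b²-L²)/(6L)=11/2 = (3·(32/3)²/(2·16)-3·((32/3)-4)+(11/2))/100000 = -23/600000 rad
Superposition: θ = Σ θ_i = -53525419/6075000000 rad ≈ -0.008811 rad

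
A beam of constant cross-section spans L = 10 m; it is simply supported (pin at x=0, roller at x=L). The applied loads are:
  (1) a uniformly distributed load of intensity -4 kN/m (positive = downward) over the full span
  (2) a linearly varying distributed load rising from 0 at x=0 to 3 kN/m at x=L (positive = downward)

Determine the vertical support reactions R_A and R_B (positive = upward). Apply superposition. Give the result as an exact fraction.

Load 1 — uniform load w=-4 kN/m over full span:
  R_A = wL/2 = (-4)·10/2 = -20 kN
  R_B = wL/2 = (-4)·10/2 = -20 kN
Load 2 — triangular load w₀=3 kN/m (0→w₀ over full span):
  R_A = w₀L/6 = 3·10/6 = 5 kN
  R_B = w₀L/3 = 3·10/3 = 10 kN
Superposition: R_A = -15 kN, R_B = -10 kN

R_A = -15 kN, R_B = -10 kN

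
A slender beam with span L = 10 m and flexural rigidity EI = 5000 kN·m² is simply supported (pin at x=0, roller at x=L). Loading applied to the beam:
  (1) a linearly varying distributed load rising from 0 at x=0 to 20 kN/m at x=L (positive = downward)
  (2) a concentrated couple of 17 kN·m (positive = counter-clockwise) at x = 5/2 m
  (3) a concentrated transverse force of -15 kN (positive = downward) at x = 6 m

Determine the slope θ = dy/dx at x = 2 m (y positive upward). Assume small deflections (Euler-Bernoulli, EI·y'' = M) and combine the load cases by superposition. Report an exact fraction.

θ(2) = -164647/3600000 rad

Load 1 — triangular load w₀=20 kN/m (0→w₀ over full span):
  θ_1 = -w₀(7L⁴-30L²x²+15x⁴)/(360LEI) = -20·(7·10⁴-30·10²·2²+15·2⁴)/(360·10·5000) = -364/5625 rad
Load 2 — applied couple M₀=17 kN·m at a=5/2 m (b=L-a=15/2):
  θ_2 = (M₀x²/(2L)+C₁)/EI  [x≤a] with C₁=M₀(3b²-L²)/(6L)=935/48 = (17·2²/(2·10)+(935/48))/5000 = 5491/1200000 rad
Load 3 — point force P=-15 kN at a=6 m (b=L-a=4):
  θ_3 = -Pb(L²-b²-3x²)/(6LEI)  [x≤a] = -(-15)·4·(10²-4²-3·2²)/(6·10·5000) = 9/625 rad
Superposition: θ = Σ θ_i = -164647/3600000 rad ≈ -0.045735 rad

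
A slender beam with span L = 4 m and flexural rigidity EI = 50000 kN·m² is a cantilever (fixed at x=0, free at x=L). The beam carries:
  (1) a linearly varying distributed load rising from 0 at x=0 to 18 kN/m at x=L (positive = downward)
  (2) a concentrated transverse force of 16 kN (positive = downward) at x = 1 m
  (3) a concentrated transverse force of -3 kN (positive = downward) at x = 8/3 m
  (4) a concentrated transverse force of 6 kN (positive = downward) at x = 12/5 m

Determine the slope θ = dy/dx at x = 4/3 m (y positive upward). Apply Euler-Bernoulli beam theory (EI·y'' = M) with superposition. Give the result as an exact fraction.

θ(4/3) = -932/421875 rad

Load 1 — triangular load w₀=18 kN/m (0→w₀ over full span):
  θ_1 = (w₀Lx²/4-w₀L²x/3-w₀x⁴/(24L))/EI = (18·4·(4/3)²/4-18·4²·(4/3)/3-18·(4/3)⁴/(24·4))/50000 = -163/84375 rad
Load 2 — point force P=16 kN at a=1 m (b=L-a=3):
  θ_2 = -Pa²/(2EI)  [x>a] = -16·1²/(2·50000) = -1/6250 rad
Load 3 — point force P=-3 kN at a=8/3 m (b=L-a=4/3):
  θ_3 = -Px(2a-x)/(2EI)  [x≤a] = -(-3)·(4/3)·(2·(8/3)-(4/3))/(2·50000) = 1/6250 rad
Load 4 — point force P=6 kN at a=12/5 m (b=L-a=8/5):
  θ_4 = -Px(2a-x)/(2EI)  [x≤a] = -6·(4/3)·(2·(12/5)-(4/3))/(2·50000) = -13/46875 rad
Superposition: θ = Σ θ_i = -932/421875 rad ≈ -0.002209 rad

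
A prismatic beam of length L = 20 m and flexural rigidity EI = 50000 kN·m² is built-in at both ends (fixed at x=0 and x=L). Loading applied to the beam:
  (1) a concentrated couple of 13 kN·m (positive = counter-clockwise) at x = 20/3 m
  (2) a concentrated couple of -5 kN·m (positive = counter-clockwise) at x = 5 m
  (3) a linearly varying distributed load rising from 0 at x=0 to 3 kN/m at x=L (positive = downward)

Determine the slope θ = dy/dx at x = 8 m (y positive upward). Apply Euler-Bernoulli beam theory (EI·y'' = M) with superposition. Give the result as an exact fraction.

Load 1 — applied couple M₀=13 kN·m at a=20/3 m (b=L-a=40/3):
  θ_1 = (R_Ax²/2 - M_Ax - M₀(x-a))/EI  [x>a] with R_A=13/15, M_A=0 = ((13/15)·8²/2 - 0·8 - 13·(8-(20/3)))/50000 = 13/62500 rad
Load 2 — applied couple M₀=-5 kN·m at a=5 m (b=L-a=15):
  θ_2 = (R_Ax²/2 - M_Ax - M₀(x-a))/EI  [x>a] with R_A=-9/32, M_A=15/16 = ((-9/32)·8²/2 - (15/16)·8 - (-5)·(8-5))/50000 = -3/100000 rad
Load 3 — triangular load w₀=3 kN/m (0→w₀ over full span):
  θ_3 = -w₀(2x(L-x)(L-2x)(x+2L)+x²(L-x)²)/(120LEI) = -3·(2·8·(20-8)·(20-2·8)·(8+2·20)+8²·(20-8)²)/(120·20·50000) = -18/15625 rad
Superposition: θ = Σ θ_i = -487/500000 rad ≈ -0.000974 rad

θ(8) = -487/500000 rad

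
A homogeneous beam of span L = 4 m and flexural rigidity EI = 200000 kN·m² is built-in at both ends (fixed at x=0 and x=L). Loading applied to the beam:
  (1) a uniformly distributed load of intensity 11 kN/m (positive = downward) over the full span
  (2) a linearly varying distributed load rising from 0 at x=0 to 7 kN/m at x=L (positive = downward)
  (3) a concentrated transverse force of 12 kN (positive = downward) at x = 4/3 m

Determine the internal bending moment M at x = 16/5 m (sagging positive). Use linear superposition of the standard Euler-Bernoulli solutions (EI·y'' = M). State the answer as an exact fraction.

Load 1 — uniform load w=11 kN/m over full span:
  M_1 = wLx/2 - wL²/12 - wx²/2 = 11·4·(16/5)/2 - 11·4²/12 - 11·(16/5)²/2 = -44/75 kN·m
Load 2 — triangular load w₀=7 kN/m (0→w₀ over full span):
  M_2 = 3w₀Lx/20 - w₀L²/30 - w₀x³/(6L) = 3·7·4·(16/5)/20 - 7·4²/30 - 7·(16/5)³/(6·4) = 56/375 kN·m
Load 3 — point force P=12 kN at a=4/3 m (b=L-a=8/3):
  M_3 = Pa²(a+3b)(L-x)/L³ - Pa²b/L²  [x>a] = 12·(4/3)²·((4/3)+3·(8/3))·(4-(16/5))/4³ - 12·(4/3)²·(8/3)/4² = -16/15 kN·m
Superposition: M = Σ M_i = -188/125 kN·m ≈ -1.504000 kN·m

M(16/5) = -188/125 kN·m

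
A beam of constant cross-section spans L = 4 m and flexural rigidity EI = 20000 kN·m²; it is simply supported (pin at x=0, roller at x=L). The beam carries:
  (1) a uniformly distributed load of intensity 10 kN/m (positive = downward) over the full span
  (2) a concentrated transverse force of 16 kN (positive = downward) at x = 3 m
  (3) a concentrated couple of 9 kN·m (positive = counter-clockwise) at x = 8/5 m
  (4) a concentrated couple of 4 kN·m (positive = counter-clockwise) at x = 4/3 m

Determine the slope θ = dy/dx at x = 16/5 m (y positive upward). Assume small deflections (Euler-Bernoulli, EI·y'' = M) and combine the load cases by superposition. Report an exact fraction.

Load 1 — uniform load w=10 kN/m over full span:
  θ_1 = -w(L³-6Lx²+4x³)/(24EI) = -10·(4³-6·4·(16/5)²+4·(16/5)³)/(24·20000) = 33/31250 rad
Load 2 — point force P=16 kN at a=3 m (b=L-a=1):
  θ_2 = -Pa(2L²-6Lx+3x²+a²)/(6LEI)  [x>a] = -16·3·(2·4²-6·4·(16/5)+3·(16/5)²+3²)/(6·4·20000) = 127/250000 rad
Load 3 — applied couple M₀=9 kN·m at a=8/5 m (b=L-a=12/5):
  θ_3 = (M₀x²/(2L)-M₀(x-a)+C₁)/EI  [x>a] with C₁=M₀(3b²-L²)/(6L)=12/25 = (9·(16/5)²/(2·4)-9·((16/5)-(8/5))+(12/25))/20000 = -3/25000 rad
Load 4 — applied couple M₀=4 kN·m at a=4/3 m (b=L-a=8/3):
  θ_4 = (M₀x²/(2L)-M₀(x-a)+C₁)/EI  [x>a] with C₁=M₀(3b²-L²)/(6L)=8/9 = (4·(16/5)²/(2·4)-4·((16/5)-(4/3))+(8/9))/20000 = -41/562500 rad
Superposition: θ = Σ θ_i = 617/450000 rad ≈ 0.001371 rad

θ(16/5) = 617/450000 rad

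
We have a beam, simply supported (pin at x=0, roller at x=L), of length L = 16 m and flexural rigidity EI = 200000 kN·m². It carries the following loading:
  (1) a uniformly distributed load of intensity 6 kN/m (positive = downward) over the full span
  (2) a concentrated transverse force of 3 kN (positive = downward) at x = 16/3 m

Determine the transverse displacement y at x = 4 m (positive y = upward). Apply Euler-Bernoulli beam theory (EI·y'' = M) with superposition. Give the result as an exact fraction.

Load 1 — uniform load w=6 kN/m over full span:
  y_1 = -wx(L³-2Lx²+x³)/(24EI) = -6·4·(16³-2·16·4²+4³)/(24·200000) = -57/3125 m
Load 2 — point force P=3 kN at a=16/3 m (b=L-a=32/3):
  y_2 = -Pbx(L²-b²-x²)/(6LEI)  [x≤a] = -3·(32/3)·4·(16²-(32/3)²-4²)/(6·16·200000) = -71/84375 m
Superposition: y = Σ y_i = -322/16875 m ≈ -0.019081 m

y(4) = -322/16875 m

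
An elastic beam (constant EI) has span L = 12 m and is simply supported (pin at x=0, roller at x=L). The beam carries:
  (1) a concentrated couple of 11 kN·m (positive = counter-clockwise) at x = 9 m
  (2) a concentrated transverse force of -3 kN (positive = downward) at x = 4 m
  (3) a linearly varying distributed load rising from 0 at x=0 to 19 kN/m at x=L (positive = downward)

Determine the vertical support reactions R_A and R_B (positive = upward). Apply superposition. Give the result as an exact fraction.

R_A = 443/12 kN, R_B = 889/12 kN

Load 1 — applied couple M₀=11 kN·m at a=9 m (b=L-a=3):
  R_A = M₀/L = 11/12 kN
  R_B = -M₀/L = -11/12 kN
Load 2 — point force P=-3 kN at a=4 m (b=L-a=8):
  R_A = Pb/L = (-3)·8/12 = -2 kN
  R_B = Pa/L = (-3)·4/12 = -1 kN
Load 3 — triangular load w₀=19 kN/m (0→w₀ over full span):
  R_A = w₀L/6 = 19·12/6 = 38 kN
  R_B = w₀L/3 = 19·12/3 = 76 kN
Superposition: R_A = 443/12 kN, R_B = 889/12 kN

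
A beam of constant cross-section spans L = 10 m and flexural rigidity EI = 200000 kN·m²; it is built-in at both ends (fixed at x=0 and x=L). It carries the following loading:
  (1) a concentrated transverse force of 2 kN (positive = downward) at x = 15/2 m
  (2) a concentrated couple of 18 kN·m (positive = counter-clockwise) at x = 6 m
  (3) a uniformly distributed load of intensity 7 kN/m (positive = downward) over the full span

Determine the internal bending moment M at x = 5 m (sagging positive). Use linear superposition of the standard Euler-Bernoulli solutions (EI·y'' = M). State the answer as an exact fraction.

M(5) = 4439/120 kN·m

Load 1 — point force P=2 kN at a=15/2 m (b=L-a=5/2):
  M_1 = Pb²(3a+b)x/L³ - Pab²/L²  [x≤a] = 2·(5/2)²·(3·(15/2)+(5/2))·5/10³ - 2·(15/2)·(5/2)²/10² = 5/8 kN·m
Load 2 — applied couple M₀=18 kN·m at a=6 m (b=L-a=4):
  M_2 = R_Ax - M_A  [x≤a] with R_A=324/125, M_A=144/25 = (324/125)·5 - (144/25) = 36/5 kN·m
Load 3 — uniform load w=7 kN/m over full span:
  M_3 = wLx/2 - wL²/12 - wx²/2 = 7·10·5/2 - 7·10²/12 - 7·5²/2 = 175/6 kN·m
Superposition: M = Σ M_i = 4439/120 kN·m ≈ 36.991667 kN·m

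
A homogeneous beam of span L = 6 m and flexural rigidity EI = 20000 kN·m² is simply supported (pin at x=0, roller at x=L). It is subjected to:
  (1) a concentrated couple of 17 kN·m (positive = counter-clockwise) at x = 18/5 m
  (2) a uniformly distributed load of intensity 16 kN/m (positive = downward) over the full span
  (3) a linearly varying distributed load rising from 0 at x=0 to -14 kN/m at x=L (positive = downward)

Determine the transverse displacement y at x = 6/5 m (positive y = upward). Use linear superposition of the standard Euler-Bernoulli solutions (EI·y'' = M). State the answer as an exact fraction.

Load 1 — applied couple M₀=17 kN·m at a=18/5 m (b=L-a=12/5):
  y_1 = (M₀x³/(6L)+C₁x)/EI  [x≤a] with C₁=M₀(3b²-L²)/(6L)=-221/25 = (17·(6/5)³/(6·6)+(-221/25)·(6/5))/20000 = -153/312500 m
Load 2 — uniform load w=16 kN/m over full span:
  y_2 = -wx(L³-2Lx²+x³)/(24EI) = -16·(6/5)·(6³-2·6·(6/5)²+(6/5)³)/(24·20000) = -3132/390625 m
Load 3 — triangular load w₀=-14 kN/m (0→w₀ over full span):
  y_3 = -w₀x(7L⁴-10L²x²+3x⁴)/(360LEI) = -(-14)·(6/5)·(7·6⁴-10·6²·(6/5)²+3·(6/5)⁴)/(360·6·20000) = 32508/9765625 m
Superposition: y = Σ y_i = -202293/39062500 m ≈ -0.005179 m

y(6/5) = -202293/39062500 m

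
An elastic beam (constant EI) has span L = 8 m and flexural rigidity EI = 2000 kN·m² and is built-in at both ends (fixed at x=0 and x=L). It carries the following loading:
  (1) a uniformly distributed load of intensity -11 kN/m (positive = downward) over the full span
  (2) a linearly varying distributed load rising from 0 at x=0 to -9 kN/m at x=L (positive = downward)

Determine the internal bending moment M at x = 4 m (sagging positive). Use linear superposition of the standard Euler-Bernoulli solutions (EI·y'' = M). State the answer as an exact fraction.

M(4) = -124/3 kN·m

Load 1 — uniform load w=-11 kN/m over full span:
  M_1 = wLx/2 - wL²/12 - wx²/2 = (-11)·8·4/2 - (-11)·8²/12 - (-11)·4²/2 = -88/3 kN·m
Load 2 — triangular load w₀=-9 kN/m (0→w₀ over full span):
  M_2 = 3w₀Lx/20 - w₀L²/30 - w₀x³/(6L) = 3·(-9)·8·4/20 - (-9)·8²/30 - (-9)·4³/(6·8) = -12 kN·m
Superposition: M = Σ M_i = -124/3 kN·m ≈ -41.333333 kN·m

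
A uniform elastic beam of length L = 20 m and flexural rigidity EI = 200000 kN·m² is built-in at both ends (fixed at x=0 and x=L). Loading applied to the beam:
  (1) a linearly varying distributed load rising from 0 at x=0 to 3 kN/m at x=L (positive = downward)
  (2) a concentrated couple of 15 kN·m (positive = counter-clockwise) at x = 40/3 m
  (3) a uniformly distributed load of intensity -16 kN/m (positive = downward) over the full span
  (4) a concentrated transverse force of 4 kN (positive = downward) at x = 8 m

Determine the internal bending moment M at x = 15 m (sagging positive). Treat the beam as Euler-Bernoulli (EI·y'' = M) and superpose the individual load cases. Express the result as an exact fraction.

M(15) = -37009/600 kN·m

Load 1 — triangular load w₀=3 kN/m (0→w₀ over full span):
  M_1 = 3w₀Lx/20 - w₀L²/30 - w₀x³/(6L) = 3·3·20·15/20 - 3·20²/30 - 3·15³/(6·20) = 85/8 kN·m
Load 2 — applied couple M₀=15 kN·m at a=40/3 m (b=L-a=20/3):
  M_2 = R_Ax - M_A - M₀  [x>a] with R_A=1, M_A=5 = 1·15 - 5 - 15 = -5 kN·m
Load 3 — uniform load w=-16 kN/m over full span:
  M_3 = wLx/2 - wL²/12 - wx²/2 = (-16)·20·15/2 - (-16)·20²/12 - (-16)·15²/2 = -200/3 kN·m
Load 4 — point force P=4 kN at a=8 m (b=L-a=12):
  M_4 = Pa²(a+3b)(L-x)/L³ - Pa²b/L²  [x>a] = 4·8²·(8+3·12)·(20-15)/20³ - 4·8²·12/20² = -16/25 kN·m
Superposition: M = Σ M_i = -37009/600 kN·m ≈ -61.681667 kN·m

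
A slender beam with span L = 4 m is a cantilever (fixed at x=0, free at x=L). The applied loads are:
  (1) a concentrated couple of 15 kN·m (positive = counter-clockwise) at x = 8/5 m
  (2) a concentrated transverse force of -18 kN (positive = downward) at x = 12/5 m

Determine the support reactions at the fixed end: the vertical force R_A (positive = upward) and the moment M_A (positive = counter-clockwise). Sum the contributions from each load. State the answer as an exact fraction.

R_A = -18 kN, M_A = -291/5 kN·m

Load 1 — applied couple M₀=15 kN·m at a=8/5 m (b=L-a=12/5):
  R_A = 0 kN
  M_A = -M₀ = -15 kN·m
Load 2 — point force P=-18 kN at a=12/5 m (b=L-a=8/5):
  R_A = P = (-18) = -18 kN
  M_A = Pa = (-18)·(12/5) = -216/5 kN·m
Superposition: R_A = -18 kN, M_A = -291/5 kN·m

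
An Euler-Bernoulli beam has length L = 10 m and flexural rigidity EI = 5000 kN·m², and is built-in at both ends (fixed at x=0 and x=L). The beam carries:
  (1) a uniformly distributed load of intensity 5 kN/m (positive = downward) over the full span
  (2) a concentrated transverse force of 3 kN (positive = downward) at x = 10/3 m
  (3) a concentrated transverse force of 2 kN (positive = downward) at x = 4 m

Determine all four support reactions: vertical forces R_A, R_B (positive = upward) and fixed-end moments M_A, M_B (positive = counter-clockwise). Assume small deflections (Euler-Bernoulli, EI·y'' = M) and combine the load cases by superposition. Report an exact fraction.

Load 1 — uniform load w=5 kN/m over full span:
  R_A = wL/2 = 5·10/2 = 25 kN
  M_A = wL²/12 = 5·10²/12 = 125/3 kN·m
  R_B = wL/2 = 5·10/2 = 25 kN
  M_B = -wL²/12 = -5·10²/12 = -125/3 kN·m
Load 2 — point force P=3 kN at a=10/3 m (b=L-a=20/3):
  R_A = Pb²(3a+b)/L³ = 3·(20/3)²·(3·(10/3)+(20/3))/10³ = 20/9 kN
  M_A = Pab²/L² = 3·(10/3)·(20/3)²/10² = 40/9 kN·m
  R_B = Pa²(a+3b)/L³ = 3·(10/3)²·((10/3)+3·(20/3))/10³ = 7/9 kN
  M_B = -Pa²b/L² = -3·(10/3)²·(20/3)/10² = -20/9 kN·m
Load 3 — point force P=2 kN at a=4 m (b=L-a=6):
  R_A = Pb²(3a+b)/L³ = 2·6²·(3·4+6)/10³ = 162/125 kN
  M_A = Pab²/L² = 2·4·6²/10² = 72/25 kN·m
  R_B = Pa²(a+3b)/L³ = 2·4²·(4+3·6)/10³ = 88/125 kN
  M_B = -Pa²b/L² = -2·4²·6/10² = -48/25 kN·m
Superposition: R_A = 32083/1125 kN, M_A = 11023/225 kN·m, R_B = 29792/1125 kN, M_B = -10307/225 kN·m

R_A = 32083/1125 kN, M_A = 11023/225 kN·m, R_B = 29792/1125 kN, M_B = -10307/225 kN·m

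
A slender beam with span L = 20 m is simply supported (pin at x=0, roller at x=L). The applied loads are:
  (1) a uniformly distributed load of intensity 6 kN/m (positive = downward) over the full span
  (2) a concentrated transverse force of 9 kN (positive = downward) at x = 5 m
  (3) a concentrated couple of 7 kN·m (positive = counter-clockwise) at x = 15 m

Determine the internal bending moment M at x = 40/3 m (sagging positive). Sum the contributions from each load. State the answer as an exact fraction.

M(40/3) = 859/3 kN·m

Load 1 — uniform load w=6 kN/m over full span:
  M_1 = wx(L-x)/2 = 6·(40/3)·(20-(40/3))/2 = 800/3 kN·m
Load 2 — point force P=9 kN at a=5 m (b=L-a=15):
  M_2 = Pa(L-x)/L  [x>a] = 9·5·(20-(40/3))/20 = 15 kN·m
Load 3 — applied couple M₀=7 kN·m at a=15 m (b=L-a=5):
  M_3 = M₀x/L  [x≤a] = 7·(40/3)/20 = 14/3 kN·m
Superposition: M = Σ M_i = 859/3 kN·m ≈ 286.333333 kN·m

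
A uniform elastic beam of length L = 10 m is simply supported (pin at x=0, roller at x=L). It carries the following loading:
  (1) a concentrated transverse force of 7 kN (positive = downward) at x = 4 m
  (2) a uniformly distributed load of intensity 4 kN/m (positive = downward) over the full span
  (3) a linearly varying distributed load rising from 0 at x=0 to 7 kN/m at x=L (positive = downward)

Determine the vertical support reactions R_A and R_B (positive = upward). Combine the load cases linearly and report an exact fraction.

Load 1 — point force P=7 kN at a=4 m (b=L-a=6):
  R_A = Pb/L = 7·6/10 = 21/5 kN
  R_B = Pa/L = 7·4/10 = 14/5 kN
Load 2 — uniform load w=4 kN/m over full span:
  R_A = wL/2 = 4·10/2 = 20 kN
  R_B = wL/2 = 4·10/2 = 20 kN
Load 3 — triangular load w₀=7 kN/m (0→w₀ over full span):
  R_A = w₀L/6 = 7·10/6 = 35/3 kN
  R_B = w₀L/3 = 7·10/3 = 70/3 kN
Superposition: R_A = 538/15 kN, R_B = 692/15 kN

R_A = 538/15 kN, R_B = 692/15 kN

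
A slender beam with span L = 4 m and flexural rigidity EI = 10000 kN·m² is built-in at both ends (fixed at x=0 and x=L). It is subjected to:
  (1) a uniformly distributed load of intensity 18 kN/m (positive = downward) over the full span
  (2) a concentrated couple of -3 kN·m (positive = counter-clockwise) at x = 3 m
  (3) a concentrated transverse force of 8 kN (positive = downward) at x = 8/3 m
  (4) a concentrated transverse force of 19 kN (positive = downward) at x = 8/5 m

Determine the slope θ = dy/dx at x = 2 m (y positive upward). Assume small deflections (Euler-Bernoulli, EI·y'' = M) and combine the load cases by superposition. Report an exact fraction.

θ(2) = 43789/540000000 rad

Load 1 — uniform load w=18 kN/m over full span:
  θ_1 = -wx(L-x)(L-2x)/(12EI) = -18·2·(4-2)·(4-2·2)/(12·10000) = 0 rad
Load 2 — applied couple M₀=-3 kN·m at a=3 m (b=L-a=1):
  θ_2 = (R_Ax²/2 - M_Ax)/EI  [x≤a] with R_A=-27/32, M_A=-15/16 = ((-27/32)·2²/2 - (-15/16)·2)/10000 = 3/160000 rad
Load 3 — point force P=8 kN at a=8/3 m (b=L-a=4/3):
  θ_3 = -Pb²x(2aL-(3a+b)x)/(2L³EI)  [x≤a] = -8·(4/3)²·2·(2·(8/3)·4-(3·(8/3)+(4/3))·2)/(2·4³·10000) = -1/16875 rad
Load 4 — point force P=19 kN at a=8/5 m (b=L-a=12/5):
  θ_4 = Pa²(L-x)(2bL-(3b+a)(L-x))/(2L³EI)  [x>a] = 19·(8/5)²·(4-2)·(2·(12/5)·4-(3·(12/5)+(8/5))·(4-2))/(2·4³·10000) = 19/156250 rad
Superposition: θ = Σ θ_i = 43789/540000000 rad ≈ 0.000081 rad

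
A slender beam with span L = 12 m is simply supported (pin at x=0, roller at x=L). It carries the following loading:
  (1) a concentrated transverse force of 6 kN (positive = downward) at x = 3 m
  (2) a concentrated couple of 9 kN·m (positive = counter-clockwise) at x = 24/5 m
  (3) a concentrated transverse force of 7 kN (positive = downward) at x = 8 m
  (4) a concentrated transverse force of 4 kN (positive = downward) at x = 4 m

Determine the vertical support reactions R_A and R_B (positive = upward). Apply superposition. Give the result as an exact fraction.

Load 1 — point force P=6 kN at a=3 m (b=L-a=9):
  R_A = Pb/L = 6·9/12 = 9/2 kN
  R_B = Pa/L = 6·3/12 = 3/2 kN
Load 2 — applied couple M₀=9 kN·m at a=24/5 m (b=L-a=36/5):
  R_A = M₀/L = 9/12 = 3/4 kN
  R_B = -M₀/L = -9/12 = -3/4 kN
Load 3 — point force P=7 kN at a=8 m (b=L-a=4):
  R_A = Pb/L = 7·4/12 = 7/3 kN
  R_B = Pa/L = 7·8/12 = 14/3 kN
Load 4 — point force P=4 kN at a=4 m (b=L-a=8):
  R_A = Pb/L = 4·8/12 = 8/3 kN
  R_B = Pa/L = 4·4/12 = 4/3 kN
Superposition: R_A = 41/4 kN, R_B = 27/4 kN

R_A = 41/4 kN, R_B = 27/4 kN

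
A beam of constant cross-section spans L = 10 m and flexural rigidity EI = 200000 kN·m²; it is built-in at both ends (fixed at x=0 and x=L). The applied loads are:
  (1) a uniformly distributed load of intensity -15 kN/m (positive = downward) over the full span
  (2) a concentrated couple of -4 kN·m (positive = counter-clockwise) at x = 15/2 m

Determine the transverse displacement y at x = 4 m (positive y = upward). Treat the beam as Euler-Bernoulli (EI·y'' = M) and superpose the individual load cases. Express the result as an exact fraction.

y(4) = 913/500000 m

Load 1 — uniform load w=-15 kN/m over full span:
  y_1 = -wx²(L-x)²/(24EI) = -(-15)·4²·(10-4)²/(24·200000) = 9/5000 m
Load 2 — applied couple M₀=-4 kN·m at a=15/2 m (b=L-a=5/2):
  y_2 = (R_Ax³/6 - M_Ax²/2)/EI  [x≤a] with R_A=-9/20, M_A=-5/4 = ((-9/20)·4³/6 - (-5/4)·4²/2)/200000 = 13/500000 m
Superposition: y = Σ y_i = 913/500000 m ≈ 0.001826 m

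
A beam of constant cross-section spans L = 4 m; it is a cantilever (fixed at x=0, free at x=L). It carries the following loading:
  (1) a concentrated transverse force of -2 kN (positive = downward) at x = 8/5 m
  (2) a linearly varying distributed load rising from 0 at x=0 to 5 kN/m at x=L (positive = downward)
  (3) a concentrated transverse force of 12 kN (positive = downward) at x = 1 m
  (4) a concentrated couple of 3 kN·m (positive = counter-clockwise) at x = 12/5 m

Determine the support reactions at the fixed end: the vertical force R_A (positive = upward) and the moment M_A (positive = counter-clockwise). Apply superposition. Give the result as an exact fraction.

R_A = 20 kN, M_A = 487/15 kN·m

Load 1 — point force P=-2 kN at a=8/5 m (b=L-a=12/5):
  R_A = P = (-2) = -2 kN
  M_A = Pa = (-2)·(8/5) = -16/5 kN·m
Load 2 — triangular load w₀=5 kN/m (0→w₀ over full span):
  R_A = w₀L/2 = 5·4/2 = 10 kN
  M_A = w₀L²/3 = 5·4²/3 = 80/3 kN·m
Load 3 — point force P=12 kN at a=1 m (b=L-a=3):
  R_A = P = 12 kN
  M_A = Pa = 12·1 = 12 kN·m
Load 4 — applied couple M₀=3 kN·m at a=12/5 m (b=L-a=8/5):
  R_A = 0 kN
  M_A = -M₀ = -3 kN·m
Superposition: R_A = 20 kN, M_A = 487/15 kN·m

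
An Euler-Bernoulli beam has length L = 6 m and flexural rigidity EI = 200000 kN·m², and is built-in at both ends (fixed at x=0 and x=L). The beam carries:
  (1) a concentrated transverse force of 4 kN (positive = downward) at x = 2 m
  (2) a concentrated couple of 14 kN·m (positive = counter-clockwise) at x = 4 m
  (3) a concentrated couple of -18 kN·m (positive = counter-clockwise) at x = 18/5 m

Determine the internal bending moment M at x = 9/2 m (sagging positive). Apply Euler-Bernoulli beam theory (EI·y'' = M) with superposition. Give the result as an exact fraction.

Load 1 — point force P=4 kN at a=2 m (b=L-a=4):
  M_1 = Pa²(a+3b)(L-x)/L³ - Pa²b/L²  [x>a] = 4·2²·(2+3·4)·(6-(9/2))/6³ - 4·2²·4/6² = -2/9 kN·m
Load 2 — applied couple M₀=14 kN·m at a=4 m (b=L-a=2):
  M_2 = R_Ax - M_A - M₀  [x>a] with R_A=28/9, M_A=14/3 = (28/9)·(9/2) - (14/3) - 14 = -14/3 kN·m
Load 3 — applied couple M₀=-18 kN·m at a=18/5 m (b=L-a=12/5):
  M_3 = R_Ax - M_A - M₀  [x>a] with R_A=-108/25, M_A=-144/25 = (-108/25)·(9/2) - (-144/25) - (-18) = 108/25 kN·m
Superposition: M = Σ M_i = -128/225 kN·m ≈ -0.568889 kN·m

M(9/2) = -128/225 kN·m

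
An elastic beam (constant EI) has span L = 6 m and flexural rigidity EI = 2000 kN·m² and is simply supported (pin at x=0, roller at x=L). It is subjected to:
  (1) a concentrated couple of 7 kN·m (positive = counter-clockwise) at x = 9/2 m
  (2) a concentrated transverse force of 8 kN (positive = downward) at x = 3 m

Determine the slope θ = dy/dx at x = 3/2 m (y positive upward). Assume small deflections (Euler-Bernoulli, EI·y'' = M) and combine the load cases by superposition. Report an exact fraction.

Load 1 — applied couple M₀=7 kN·m at a=9/2 m (b=L-a=3/2):
  θ_1 = (M₀x²/(2L)+C₁)/EI  [x≤a] with C₁=M₀(3b²-L²)/(6L)=-91/16 = (7·(3/2)²/(2·6)+(-91/16))/2000 = -7/3200 rad
Load 2 — point force P=8 kN at a=3 m (b=L-a=3):
  θ_2 = -Pb(L²-b²-3x²)/(6LEI)  [x≤a] = -8·3·(6²-3²-3·(3/2)²)/(6·6·2000) = -27/4000 rad
Superposition: θ = Σ θ_i = -143/16000 rad ≈ -0.008937 rad

θ(3/2) = -143/16000 rad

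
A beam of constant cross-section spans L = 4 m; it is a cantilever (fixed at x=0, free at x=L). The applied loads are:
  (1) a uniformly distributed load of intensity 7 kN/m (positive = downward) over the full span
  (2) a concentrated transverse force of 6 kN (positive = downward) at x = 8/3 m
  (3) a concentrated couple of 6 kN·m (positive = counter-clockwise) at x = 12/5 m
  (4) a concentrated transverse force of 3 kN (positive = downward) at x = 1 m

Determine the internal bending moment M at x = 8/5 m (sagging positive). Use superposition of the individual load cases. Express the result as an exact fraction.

Load 1 — uniform load w=7 kN/m over full span:
  M_1 = -w(L-x)²/2 = -7·(4-(8/5))²/2 = -504/25 kN·m
Load 2 — point force P=6 kN at a=8/3 m (b=L-a=4/3):
  M_2 = -P(a-x)  [x≤a] = -6·((8/3)-(8/5)) = -32/5 kN·m
Load 3 — applied couple M₀=6 kN·m at a=12/5 m (b=L-a=8/5):
  M_3 = M₀  [x≤a] = 6 = 6 kN·m
Load 4 — point force P=3 kN at a=1 m (b=L-a=3):
  M_4 = 0  [x>a] = 0 kN·m
Superposition: M = Σ M_i = -514/25 kN·m ≈ -20.560000 kN·m

M(8/5) = -514/25 kN·m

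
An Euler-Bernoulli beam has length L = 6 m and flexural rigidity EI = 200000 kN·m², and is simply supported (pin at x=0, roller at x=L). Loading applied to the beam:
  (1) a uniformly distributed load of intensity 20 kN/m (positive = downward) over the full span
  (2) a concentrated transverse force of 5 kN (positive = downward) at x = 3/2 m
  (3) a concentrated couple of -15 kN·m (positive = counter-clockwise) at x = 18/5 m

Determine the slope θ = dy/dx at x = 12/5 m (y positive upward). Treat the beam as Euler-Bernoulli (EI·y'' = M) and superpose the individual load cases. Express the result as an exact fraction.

Load 1 — uniform load w=20 kN/m over full span:
  θ_1 = -w(L³-6Lx²+4x³)/(24EI) = -20·(6³-6·6·(12/5)²+4·(12/5)³)/(24·200000) = -333/1250000 rad
Load 2 — point force P=5 kN at a=3/2 m (b=L-a=9/2):
  θ_2 = -Pa(2L²-6Lx+3x²+a²)/(6LEI)  [x>a] = -5·(3/2)·(2·6²-6·6·(12/5)+3·(12/5)²+(3/2)²)/(6·6·200000) = -171/32000000 rad
Load 3 — applied couple M₀=-15 kN·m at a=18/5 m (b=L-a=12/5):
  θ_3 = (M₀x²/(2L)+C₁)/EI  [x≤a] with C₁=M₀(3b²-L²)/(6L)=39/5 = ((-15)·(12/5)²/(2·6)+(39/5))/200000 = 3/1000000 rad
Superposition: θ = Σ θ_i = -42999/160000000 rad ≈ -0.000269 rad

θ(12/5) = -42999/160000000 rad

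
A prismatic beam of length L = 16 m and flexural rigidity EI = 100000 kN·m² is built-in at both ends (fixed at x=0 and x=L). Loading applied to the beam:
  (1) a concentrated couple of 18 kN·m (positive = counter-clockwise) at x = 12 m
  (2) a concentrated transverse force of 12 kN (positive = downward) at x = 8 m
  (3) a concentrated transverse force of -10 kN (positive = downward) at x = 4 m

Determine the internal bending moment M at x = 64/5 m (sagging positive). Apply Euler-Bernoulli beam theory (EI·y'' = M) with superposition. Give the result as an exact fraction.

Load 1 — applied couple M₀=18 kN·m at a=12 m (b=L-a=4):
  M_1 = R_Ax - M_A - M₀  [x>a] with R_A=81/64, M_A=45/8 = (81/64)·(64/5) - (45/8) - 18 = -297/40 kN·m
Load 2 — point force P=12 kN at a=8 m (b=L-a=8):
  M_2 = Pa²(a+3b)(L-x)/L³ - Pa²b/L²  [x>a] = 12·8²·(8+3·8)·(16-(64/5))/16³ - 12·8²·8/16² = -24/5 kN·m
Load 3 — point force P=-10 kN at a=4 m (b=L-a=12):
  M_3 = Pa²(a+3b)(L-x)/L³ - Pa²b/L²  [x>a] = (-10)·4²·(4+3·12)·(16-(64/5))/16³ - (-10)·4²·12/16² = 5/2 kN·m
Superposition: M = Σ M_i = -389/40 kN·m ≈ -9.725000 kN·m

M(64/5) = -389/40 kN·m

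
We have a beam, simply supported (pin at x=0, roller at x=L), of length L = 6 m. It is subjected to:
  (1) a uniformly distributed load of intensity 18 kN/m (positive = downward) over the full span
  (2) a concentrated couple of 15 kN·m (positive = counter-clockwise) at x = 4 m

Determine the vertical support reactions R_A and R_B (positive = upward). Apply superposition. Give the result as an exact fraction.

R_A = 113/2 kN, R_B = 103/2 kN

Load 1 — uniform load w=18 kN/m over full span:
  R_A = wL/2 = 18·6/2 = 54 kN
  R_B = wL/2 = 18·6/2 = 54 kN
Load 2 — applied couple M₀=15 kN·m at a=4 m (b=L-a=2):
  R_A = M₀/L = 15/6 = 5/2 kN
  R_B = -M₀/L = -15/6 = -5/2 kN
Superposition: R_A = 113/2 kN, R_B = 103/2 kN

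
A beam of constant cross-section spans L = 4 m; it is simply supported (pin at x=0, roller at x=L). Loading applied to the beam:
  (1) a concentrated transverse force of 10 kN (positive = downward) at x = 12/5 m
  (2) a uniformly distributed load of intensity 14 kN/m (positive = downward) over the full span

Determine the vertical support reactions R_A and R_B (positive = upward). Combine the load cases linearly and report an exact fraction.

R_A = 32 kN, R_B = 34 kN

Load 1 — point force P=10 kN at a=12/5 m (b=L-a=8/5):
  R_A = Pb/L = 10·(8/5)/4 = 4 kN
  R_B = Pa/L = 10·(12/5)/4 = 6 kN
Load 2 — uniform load w=14 kN/m over full span:
  R_A = wL/2 = 14·4/2 = 28 kN
  R_B = wL/2 = 14·4/2 = 28 kN
Superposition: R_A = 32 kN, R_B = 34 kN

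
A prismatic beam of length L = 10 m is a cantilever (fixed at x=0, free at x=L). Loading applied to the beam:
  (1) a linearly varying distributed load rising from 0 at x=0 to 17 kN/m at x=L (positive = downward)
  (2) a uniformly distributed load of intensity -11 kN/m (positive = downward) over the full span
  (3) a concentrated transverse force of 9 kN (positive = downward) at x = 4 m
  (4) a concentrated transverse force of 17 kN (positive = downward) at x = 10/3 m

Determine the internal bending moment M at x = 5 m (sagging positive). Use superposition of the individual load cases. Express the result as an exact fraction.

M(5) = -475/12 kN·m

Load 1 — triangular load w₀=17 kN/m (0→w₀ over full span):
  M_1 = w₀Lx/2 - w₀L²/3 - w₀x³/(6L) = 17·10·5/2 - 17·10²/3 - 17·5³/(6·10) = -2125/12 kN·m
Load 2 — uniform load w=-11 kN/m over full span:
  M_2 = -w(L-x)²/2 = -(-11)·(10-5)²/2 = 275/2 kN·m
Load 3 — point force P=9 kN at a=4 m (b=L-a=6):
  M_3 = 0  [x>a] = 0 kN·m
Load 4 — point force P=17 kN at a=10/3 m (b=L-a=20/3):
  M_4 = 0  [x>a] = 0 kN·m
Superposition: M = Σ M_i = -475/12 kN·m ≈ -39.583333 kN·m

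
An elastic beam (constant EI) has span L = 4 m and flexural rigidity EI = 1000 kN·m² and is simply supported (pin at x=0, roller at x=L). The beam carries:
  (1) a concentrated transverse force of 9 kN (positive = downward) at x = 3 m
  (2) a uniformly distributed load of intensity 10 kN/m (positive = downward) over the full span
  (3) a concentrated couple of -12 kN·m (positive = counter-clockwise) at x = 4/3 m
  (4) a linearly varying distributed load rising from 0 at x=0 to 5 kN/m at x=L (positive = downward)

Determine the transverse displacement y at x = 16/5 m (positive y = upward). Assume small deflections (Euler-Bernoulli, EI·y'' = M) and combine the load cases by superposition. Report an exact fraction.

Load 1 — point force P=9 kN at a=3 m (b=L-a=1):
  y_1 = -Pa(L-x)(2Lx-a²-x²)/(6LEI)  [x>a] = -9·3·(4-(16/5))·(2·4·(16/5)-3²-(16/5)²)/(6·4·1000) = -1431/250000 m
Load 2 — uniform load w=10 kN/m over full span:
  y_2 = -wx(L³-2Lx²+x³)/(24EI) = -10·(16/5)·(4³-2·4·(16/5)²+(16/5)³)/(24·1000) = -928/46875 m
Load 3 — applied couple M₀=-12 kN·m at a=4/3 m (b=L-a=8/3):
  y_3 = (M₀x³/(6L)-M₀(x-a)²/2+C₁x)/EI  [x>a] with C₁=M₀(3b²-L²)/(6L)=-8/3 = ((-12)·(16/5)³/(6·4)-(-12)·((16/5)-(4/3))²/2+(-8/3)·(16/5))/1000 = -188/46875 m
Load 4 — triangular load w₀=5 kN/m (0→w₀ over full span):
  y_4 = -w₀x(7L⁴-10L²x²+3x⁴)/(360LEI) = -5·(16/5)·(7·4⁴-10·4²·(16/5)²+3·(16/5)⁴)/(360·4·1000) = -2032/390625 m
Superposition: y = Σ y_i = -217087/6250000 m ≈ -0.034734 m

y(16/5) = -217087/6250000 m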